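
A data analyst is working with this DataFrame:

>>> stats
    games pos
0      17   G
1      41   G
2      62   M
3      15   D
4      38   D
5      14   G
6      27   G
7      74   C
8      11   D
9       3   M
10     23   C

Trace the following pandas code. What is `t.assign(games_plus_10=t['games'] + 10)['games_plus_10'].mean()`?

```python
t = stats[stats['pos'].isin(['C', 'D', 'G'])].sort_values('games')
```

filter rows where pos in ['C', 'D', 'G']:
    games pos
0      17   G
1      41   G
3      15   D
4      38   D
5      14   G
6      27   G
7      74   C
8      11   D
10     23   C
sort by games:
    games pos
8      11   D
5      14   G
3      15   D
0      17   G
10     23   C
6      27   G
4      38   D
1      41   G
7      74   C
add column games_plus_10 = t['games'] + 10:
    games pos  games_plus_10
8      11   D             21
5      14   G             24
3      15   D             25
0      17   G             27
10     23   C             33
6      27   G             37
4      38   D             48
1      41   G             51
7      74   C             84
Finally, mean of column 'games_plus_10' = 38.8888888889.

38.8888888889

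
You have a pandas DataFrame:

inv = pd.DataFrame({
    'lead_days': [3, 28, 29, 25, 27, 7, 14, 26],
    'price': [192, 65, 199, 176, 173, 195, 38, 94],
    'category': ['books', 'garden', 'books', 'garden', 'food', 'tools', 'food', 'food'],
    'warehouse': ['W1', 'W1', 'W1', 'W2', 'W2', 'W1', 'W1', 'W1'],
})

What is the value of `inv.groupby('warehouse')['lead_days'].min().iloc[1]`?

25

group by warehouse, min of lead_days:
warehouse
W1     3
W2    25
Name: lead_days, dtype: int64
The value at position 1 is 25.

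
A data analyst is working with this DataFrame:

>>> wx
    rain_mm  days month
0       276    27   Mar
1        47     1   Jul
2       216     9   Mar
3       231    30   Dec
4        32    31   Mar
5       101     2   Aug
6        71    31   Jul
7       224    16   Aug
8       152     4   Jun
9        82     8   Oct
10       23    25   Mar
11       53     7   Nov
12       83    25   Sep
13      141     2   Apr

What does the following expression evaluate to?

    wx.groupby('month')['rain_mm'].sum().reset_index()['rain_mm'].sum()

group by month, sum of rain_mm:
month
Apr    141
Aug    325
Dec    231
Jul    118
Jun    152
Mar    547
Nov     53
Oct     82
Sep     83
Name: rain_mm, dtype: int64
reset_index():
  month  rain_mm
0   Apr      141
1   Aug      325
2   Dec      231
3   Jul      118
4   Jun      152
5   Mar      547
6   Nov       53
7   Oct       82
8   Sep       83

1732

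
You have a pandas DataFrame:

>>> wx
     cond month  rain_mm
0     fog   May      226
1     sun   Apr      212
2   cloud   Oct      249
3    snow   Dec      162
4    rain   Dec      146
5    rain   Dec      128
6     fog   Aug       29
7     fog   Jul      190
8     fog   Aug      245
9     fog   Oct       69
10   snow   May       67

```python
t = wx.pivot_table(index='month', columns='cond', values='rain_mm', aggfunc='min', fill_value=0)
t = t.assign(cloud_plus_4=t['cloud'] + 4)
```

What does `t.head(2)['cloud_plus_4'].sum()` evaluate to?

8

pivot: rows=month, cols=cond, min(rain_mm):
cond   cloud  fog  rain  snow  sun
month                             
Apr        0    0     0     0  212
Aug        0   29     0     0    0
Dec        0    0   128   162    0
Jul        0  190     0     0    0
May        0  226     0    67    0
Oct      249   69     0     0    0
add column cloud_plus_4 = t['cloud'] + 4:
cond   cloud  fog  rain  snow  sun  cloud_plus_4
month                                           
Apr        0    0     0     0  212             4
Aug        0   29     0     0    0             4
Dec        0    0   128   162    0             4
Jul        0  190     0     0    0             4
May        0  226     0    67    0             4
Oct      249   69     0     0    0           253
take first 2 rows:
cond   cloud  fog  rain  snow  sun  cloud_plus_4
month                                           
Apr        0    0     0     0  212             4
Aug        0   29     0     0    0             4
Then the sum of column 'cloud_plus_4': 8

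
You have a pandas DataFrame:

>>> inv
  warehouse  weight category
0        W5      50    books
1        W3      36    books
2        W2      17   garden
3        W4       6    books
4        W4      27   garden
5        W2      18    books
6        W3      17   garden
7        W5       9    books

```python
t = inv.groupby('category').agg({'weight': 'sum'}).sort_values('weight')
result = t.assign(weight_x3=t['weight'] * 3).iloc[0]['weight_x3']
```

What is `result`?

group by category, sum of weight:
          weight
category        
books        119
garden        61
sort by weight:
          weight
category        
garden        61
books        119
add column weight_x3 = t['weight'] * 3:
          weight  weight_x3
category                   
garden        61        183
books        119        357
The value at position 0, column 'weight_x3' is 183.

183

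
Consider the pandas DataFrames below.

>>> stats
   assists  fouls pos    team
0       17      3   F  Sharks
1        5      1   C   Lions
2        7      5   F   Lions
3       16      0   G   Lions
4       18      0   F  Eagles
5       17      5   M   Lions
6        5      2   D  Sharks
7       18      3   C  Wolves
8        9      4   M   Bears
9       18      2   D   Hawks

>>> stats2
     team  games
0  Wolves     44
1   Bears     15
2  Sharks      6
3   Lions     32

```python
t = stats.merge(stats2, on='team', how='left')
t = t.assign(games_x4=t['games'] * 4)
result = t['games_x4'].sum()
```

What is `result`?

merge on 'team' (how='left') → 10 rows:
   assists  fouls pos    team  games
0       17      3   F  Sharks    6.0
1        5      1   C   Lions   32.0
2        7      5   F   Lions   32.0
3       16      0   G   Lions   32.0
4       18      0   F  Eagles    NaN
5       17      5   M   Lions   32.0
6        5      2   D  Sharks    6.0
7       18      3   C  Wolves   44.0
8        9      4   M   Bears   15.0
9       18      2   D   Hawks    NaN
add column games_x4 = t['games'] * 4:
   assists  fouls pos    team  games  games_x4
0       17      3   F  Sharks    6.0      24.0
1        5      1   C   Lions   32.0     128.0
2        7      5   F   Lions   32.0     128.0
3       16      0   G   Lions   32.0     128.0
4       18      0   F  Eagles    NaN       NaN
5       17      5   M   Lions   32.0     128.0
6        5      2   D  Sharks    6.0      24.0
7       18      3   C  Wolves   44.0     176.0
8        9      4   M   Bears   15.0      60.0
9       18      2   D   Hawks    NaN       NaN
The sum of column 'games_x4' is 796.0.

796.0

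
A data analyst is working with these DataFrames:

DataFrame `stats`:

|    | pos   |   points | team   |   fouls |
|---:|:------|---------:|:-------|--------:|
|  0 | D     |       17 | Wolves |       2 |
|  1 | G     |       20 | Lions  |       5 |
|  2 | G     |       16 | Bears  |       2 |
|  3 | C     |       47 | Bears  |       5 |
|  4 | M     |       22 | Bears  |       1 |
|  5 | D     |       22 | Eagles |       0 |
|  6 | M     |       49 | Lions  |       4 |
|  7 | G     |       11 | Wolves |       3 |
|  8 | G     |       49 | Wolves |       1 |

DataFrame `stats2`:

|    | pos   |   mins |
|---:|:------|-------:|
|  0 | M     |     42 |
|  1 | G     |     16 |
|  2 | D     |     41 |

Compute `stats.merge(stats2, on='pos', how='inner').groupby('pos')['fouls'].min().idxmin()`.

D

merge on 'pos' (how='inner') → 8 rows:
  pos  points    team  fouls  mins
0   D      17  Wolves      2    41
1   G      20   Lions      5    16
2   G      16   Bears      2    16
3   M      22   Bears      1    42
4   D      22  Eagles      0    41
5   M      49   Lions      4    42
6   G      11  Wolves      3    16
7   G      49  Wolves      1    16
group by pos, min of fouls:
pos
D    0
G    1
M    1
Name: fouls, dtype: int64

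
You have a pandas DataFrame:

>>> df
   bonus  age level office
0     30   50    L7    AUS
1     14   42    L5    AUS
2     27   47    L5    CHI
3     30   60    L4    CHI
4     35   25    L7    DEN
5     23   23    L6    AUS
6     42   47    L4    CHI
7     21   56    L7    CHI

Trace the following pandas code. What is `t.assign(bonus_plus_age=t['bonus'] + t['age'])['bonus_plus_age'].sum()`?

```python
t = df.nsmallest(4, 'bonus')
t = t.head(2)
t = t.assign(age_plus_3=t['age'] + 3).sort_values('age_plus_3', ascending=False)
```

133

take 4 rows with smallest bonus:
   bonus  age level office
1     14   42    L5    AUS
7     21   56    L7    CHI
5     23   23    L6    AUS
2     27   47    L5    CHI
take first 2 rows:
   bonus  age level office
1     14   42    L5    AUS
7     21   56    L7    CHI
add column age_plus_3 = t['age'] + 3:
   bonus  age level office  age_plus_3
1     14   42    L5    AUS          45
7     21   56    L7    CHI          59
sort by age_plus_3 descending:
   bonus  age level office  age_plus_3
7     21   56    L7    CHI          59
1     14   42    L5    AUS          45
add column bonus_plus_age = t['bonus'] + t['age']:
   bonus  age level office  age_plus_3  bonus_plus_age
7     21   56    L7    CHI          59              77
1     14   42    L5    AUS          45              56
Taking the sum of column 'bonus_plus_age' gives 133.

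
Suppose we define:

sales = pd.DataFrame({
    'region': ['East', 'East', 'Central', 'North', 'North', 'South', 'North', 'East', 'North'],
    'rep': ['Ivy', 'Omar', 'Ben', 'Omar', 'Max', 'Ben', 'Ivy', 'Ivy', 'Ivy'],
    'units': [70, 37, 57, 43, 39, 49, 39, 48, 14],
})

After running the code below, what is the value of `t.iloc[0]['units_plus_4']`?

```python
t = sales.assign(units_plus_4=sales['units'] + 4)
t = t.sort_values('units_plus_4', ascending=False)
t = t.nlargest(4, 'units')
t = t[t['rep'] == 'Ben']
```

61

add column units_plus_4 = sales['units'] + 4:
    region   rep  units  units_plus_4
0     East   Ivy     70            74
1     East  Omar     37            41
2  Central   Ben     57            61
3    North  Omar     43            47
4    North   Max     39            43
5    South   Ben     49            53
6    North   Ivy     39            43
7     East   Ivy     48            52
8    North   Ivy     14            18
sort by units_plus_4 descending:
    region   rep  units  units_plus_4
0     East   Ivy     70            74
2  Central   Ben     57            61
5    South   Ben     49            53
7     East   Ivy     48            52
3    North  Omar     43            47
4    North   Max     39            43
6    North   Ivy     39            43
1     East  Omar     37            41
8    North   Ivy     14            18
take 4 rows with largest units:
    region  rep  units  units_plus_4
0     East  Ivy     70            74
2  Central  Ben     57            61
5    South  Ben     49            53
7     East  Ivy     48            52
filter rows where rep == 'Ben':
    region  rep  units  units_plus_4
2  Central  Ben     57            61
5    South  Ben     49            53
So iloc[0]['units_plus_4'] = 61.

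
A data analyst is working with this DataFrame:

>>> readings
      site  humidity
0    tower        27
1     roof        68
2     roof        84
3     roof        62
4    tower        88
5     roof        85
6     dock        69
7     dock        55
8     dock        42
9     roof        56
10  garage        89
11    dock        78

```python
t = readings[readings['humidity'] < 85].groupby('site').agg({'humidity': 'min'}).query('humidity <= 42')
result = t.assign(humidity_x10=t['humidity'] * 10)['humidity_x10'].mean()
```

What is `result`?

345.0

filter rows where humidity < 85:
     site  humidity
0   tower        27
1    roof        68
2    roof        84
3    roof        62
6    dock        69
7    dock        55
8    dock        42
9    roof        56
11   dock        78
group by site, min of humidity:
       humidity
site           
dock         42
roof         56
tower        27
filter rows where humidity <= 42:
       humidity
site           
dock         42
tower        27
add column humidity_x10 = t['humidity'] * 10:
       humidity  humidity_x10
site                         
dock         42           420
tower        27           270
So mean() = 345.0.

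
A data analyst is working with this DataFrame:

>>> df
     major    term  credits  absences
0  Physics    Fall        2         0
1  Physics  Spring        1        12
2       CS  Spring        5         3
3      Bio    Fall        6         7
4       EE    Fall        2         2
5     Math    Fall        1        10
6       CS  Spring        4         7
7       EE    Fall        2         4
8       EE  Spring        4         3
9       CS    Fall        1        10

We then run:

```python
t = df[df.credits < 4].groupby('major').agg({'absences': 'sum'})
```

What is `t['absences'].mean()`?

9.5

filter rows where credits < 4:
     major    term  credits  absences
0  Physics    Fall        2         0
1  Physics  Spring        1        12
4       EE    Fall        2         2
5     Math    Fall        1        10
7       EE    Fall        2         4
9       CS    Fall        1        10
group by major, sum of absences:
         absences
major            
CS             10
EE              6
Math           10
Physics        12
The mean of column 'absences' is 9.5.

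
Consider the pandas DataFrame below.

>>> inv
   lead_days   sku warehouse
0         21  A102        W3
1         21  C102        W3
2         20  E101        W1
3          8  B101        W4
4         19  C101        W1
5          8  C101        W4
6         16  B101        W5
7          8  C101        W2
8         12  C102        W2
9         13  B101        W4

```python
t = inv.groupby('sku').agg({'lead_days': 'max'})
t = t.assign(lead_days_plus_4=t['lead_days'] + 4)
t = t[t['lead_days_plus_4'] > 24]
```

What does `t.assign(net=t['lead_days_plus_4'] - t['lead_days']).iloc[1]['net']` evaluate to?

4

group by sku, max of lead_days:
      lead_days
sku            
A102         21
B101         16
C101         19
C102         21
E101         20
add column lead_days_plus_4 = t['lead_days'] + 4:
      lead_days  lead_days_plus_4
sku                              
A102         21                25
B101         16                20
C101         19                23
C102         21                25
E101         20                24
filter rows where lead_days_plus_4 > 24:
      lead_days  lead_days_plus_4
sku                              
A102         21                25
C102         21                25
add column net = t['lead_days_plus_4'] - t['lead_days']:
      lead_days  lead_days_plus_4  net
sku                                   
A102         21                25    4
C102         21                25    4
value at position 1, column 'net' → 4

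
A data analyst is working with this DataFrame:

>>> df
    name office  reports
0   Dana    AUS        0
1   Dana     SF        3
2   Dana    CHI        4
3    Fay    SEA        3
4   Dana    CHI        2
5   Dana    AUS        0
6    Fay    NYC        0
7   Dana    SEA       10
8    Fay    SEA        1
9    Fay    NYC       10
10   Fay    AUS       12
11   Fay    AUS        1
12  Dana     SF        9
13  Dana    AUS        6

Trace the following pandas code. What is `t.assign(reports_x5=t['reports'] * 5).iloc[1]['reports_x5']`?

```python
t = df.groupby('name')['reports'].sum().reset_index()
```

135

group by name, sum of reports:
name
Dana    34
Fay     27
Name: reports, dtype: int64
reset_index():
   name  reports
0  Dana       34
1   Fay       27
add column reports_x5 = t['reports'] * 5:
   name  reports  reports_x5
0  Dana       34         170
1   Fay       27         135
The value at position 1, column 'reports_x5' is 135.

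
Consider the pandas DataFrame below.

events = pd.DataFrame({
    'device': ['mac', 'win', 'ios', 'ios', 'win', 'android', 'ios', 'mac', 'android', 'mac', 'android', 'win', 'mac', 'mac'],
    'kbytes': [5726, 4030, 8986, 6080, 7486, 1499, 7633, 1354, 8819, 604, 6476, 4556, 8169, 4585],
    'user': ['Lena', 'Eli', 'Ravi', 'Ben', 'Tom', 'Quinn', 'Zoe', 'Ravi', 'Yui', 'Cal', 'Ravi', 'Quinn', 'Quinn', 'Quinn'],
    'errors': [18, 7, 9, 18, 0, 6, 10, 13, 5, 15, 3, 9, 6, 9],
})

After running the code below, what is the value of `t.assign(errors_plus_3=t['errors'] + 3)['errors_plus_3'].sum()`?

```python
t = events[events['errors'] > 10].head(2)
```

42

filter rows where errors > 10:
  device  kbytes  user  errors
0    mac    5726  Lena      18
3    ios    6080   Ben      18
7    mac    1354  Ravi      13
9    mac     604   Cal      15
take first 2 rows:
  device  kbytes  user  errors
0    mac    5726  Lena      18
3    ios    6080   Ben      18
add column errors_plus_3 = t['errors'] + 3:
  device  kbytes  user  errors  errors_plus_3
0    mac    5726  Lena      18             21
3    ios    6080   Ben      18             21
sum of column 'errors_plus_3' → 42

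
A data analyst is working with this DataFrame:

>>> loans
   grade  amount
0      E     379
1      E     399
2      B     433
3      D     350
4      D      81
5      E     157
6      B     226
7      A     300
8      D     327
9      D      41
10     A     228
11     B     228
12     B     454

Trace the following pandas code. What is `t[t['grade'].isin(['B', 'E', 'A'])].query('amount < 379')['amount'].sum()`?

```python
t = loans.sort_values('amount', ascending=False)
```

sort by amount descending:
   grade  amount
12     B     454
2      B     433
1      E     399
0      E     379
3      D     350
8      D     327
7      A     300
10     A     228
11     B     228
6      B     226
5      E     157
4      D      81
9      D      41
filter rows where grade in ['B', 'E', 'A']:
   grade  amount
12     B     454
2      B     433
1      E     399
0      E     379
7      A     300
10     A     228
11     B     228
6      B     226
5      E     157
filter rows where amount < 379:
   grade  amount
7      A     300
10     A     228
11     B     228
6      B     226
5      E     157
Then the sum of column 'amount': 1139

1139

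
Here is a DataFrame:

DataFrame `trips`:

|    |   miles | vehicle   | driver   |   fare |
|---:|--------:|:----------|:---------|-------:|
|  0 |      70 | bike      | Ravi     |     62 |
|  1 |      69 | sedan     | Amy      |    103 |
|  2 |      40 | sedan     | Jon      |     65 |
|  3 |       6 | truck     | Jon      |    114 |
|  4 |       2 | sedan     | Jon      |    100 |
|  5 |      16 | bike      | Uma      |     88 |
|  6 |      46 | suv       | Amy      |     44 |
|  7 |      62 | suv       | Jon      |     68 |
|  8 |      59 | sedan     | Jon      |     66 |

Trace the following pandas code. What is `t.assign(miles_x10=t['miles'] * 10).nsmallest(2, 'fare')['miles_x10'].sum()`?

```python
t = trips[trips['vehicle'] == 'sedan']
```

filter rows where vehicle == 'sedan':
   miles vehicle driver  fare
1     69   sedan    Amy   103
2     40   sedan    Jon    65
4      2   sedan    Jon   100
8     59   sedan    Jon    66
add column miles_x10 = t['miles'] * 10:
   miles vehicle driver  fare  miles_x10
1     69   sedan    Amy   103        690
2     40   sedan    Jon    65        400
4      2   sedan    Jon   100         20
8     59   sedan    Jon    66        590
take 2 rows with smallest fare:
   miles vehicle driver  fare  miles_x10
2     40   sedan    Jon    65        400
8     59   sedan    Jon    66        590

990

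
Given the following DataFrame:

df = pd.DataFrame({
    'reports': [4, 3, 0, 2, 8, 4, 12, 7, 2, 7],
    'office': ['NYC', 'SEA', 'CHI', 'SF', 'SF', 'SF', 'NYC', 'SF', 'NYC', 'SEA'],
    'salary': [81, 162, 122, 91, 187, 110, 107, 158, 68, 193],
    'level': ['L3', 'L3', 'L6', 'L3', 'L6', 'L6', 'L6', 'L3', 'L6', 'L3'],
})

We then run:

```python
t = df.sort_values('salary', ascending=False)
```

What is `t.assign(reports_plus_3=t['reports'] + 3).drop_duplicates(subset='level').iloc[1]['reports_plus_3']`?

sort by salary descending:
   reports office  salary level
9        7    SEA     193    L3
4        8     SF     187    L6
1        3    SEA     162    L3
7        7     SF     158    L3
2        0    CHI     122    L6
5        4     SF     110    L6
6       12    NYC     107    L6
3        2     SF      91    L3
0        4    NYC      81    L3
8        2    NYC      68    L6
add column reports_plus_3 = t['reports'] + 3:
   reports office  salary level  reports_plus_3
9        7    SEA     193    L3              10
4        8     SF     187    L6              11
1        3    SEA     162    L3               6
7        7     SF     158    L3              10
2        0    CHI     122    L6               3
5        4     SF     110    L6               7
6       12    NYC     107    L6              15
3        2     SF      91    L3               5
0        4    NYC      81    L3               7
8        2    NYC      68    L6               5
drop duplicate level (keep=first):
   reports office  salary level  reports_plus_3
9        7    SEA     193    L3              10
4        8     SF     187    L6              11

11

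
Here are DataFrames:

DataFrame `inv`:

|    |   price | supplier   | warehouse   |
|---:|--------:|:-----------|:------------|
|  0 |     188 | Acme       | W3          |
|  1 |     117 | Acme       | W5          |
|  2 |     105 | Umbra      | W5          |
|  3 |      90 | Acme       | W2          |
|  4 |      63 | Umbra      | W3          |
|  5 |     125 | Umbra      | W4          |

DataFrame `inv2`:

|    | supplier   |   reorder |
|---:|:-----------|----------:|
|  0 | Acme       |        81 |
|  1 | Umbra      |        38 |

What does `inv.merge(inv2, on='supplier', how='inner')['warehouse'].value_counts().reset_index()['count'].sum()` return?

merge on 'supplier' (how='inner') → 6 rows:
   price supplier warehouse  reorder
0    188     Acme        W3       81
1    117     Acme        W5       81
2    105    Umbra        W5       38
3     90     Acme        W2       81
4     63    Umbra        W3       38
5    125    Umbra        W4       38
value_counts of warehouse:
warehouse
W3    2
W5    2
W2    1
W4    1
Name: count, dtype: int64
reset_index():
  warehouse  count
0        W3      2
1        W5      2
2        W2      1
3        W4      1
The sum of column 'count' is 6.

6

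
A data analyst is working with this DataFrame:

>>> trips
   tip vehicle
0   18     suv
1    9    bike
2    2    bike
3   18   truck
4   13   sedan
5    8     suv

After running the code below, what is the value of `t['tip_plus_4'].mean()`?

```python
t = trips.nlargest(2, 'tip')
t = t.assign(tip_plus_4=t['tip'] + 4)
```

22.0

take 2 rows with largest tip:
   tip vehicle
0   18     suv
3   18   truck
add column tip_plus_4 = t['tip'] + 4:
   tip vehicle  tip_plus_4
0   18     suv          22
3   18   truck          22
mean of column 'tip_plus_4' → 22.0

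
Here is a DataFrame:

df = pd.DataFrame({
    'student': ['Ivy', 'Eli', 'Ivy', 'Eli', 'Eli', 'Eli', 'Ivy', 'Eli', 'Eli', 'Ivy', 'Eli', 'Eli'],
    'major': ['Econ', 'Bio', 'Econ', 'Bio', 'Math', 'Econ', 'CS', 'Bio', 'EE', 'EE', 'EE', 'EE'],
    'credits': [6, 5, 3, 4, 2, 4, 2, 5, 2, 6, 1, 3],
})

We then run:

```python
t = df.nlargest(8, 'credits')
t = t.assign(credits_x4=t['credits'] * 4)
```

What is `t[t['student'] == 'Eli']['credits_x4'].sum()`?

84

take 8 rows with largest credits:
   student major  credits
0      Ivy  Econ        6
9      Ivy    EE        6
1      Eli   Bio        5
7      Eli   Bio        5
3      Eli   Bio        4
5      Eli  Econ        4
2      Ivy  Econ        3
11     Eli    EE        3
add column credits_x4 = t['credits'] * 4:
   student major  credits  credits_x4
0      Ivy  Econ        6          24
9      Ivy    EE        6          24
1      Eli   Bio        5          20
7      Eli   Bio        5          20
3      Eli   Bio        4          16
5      Eli  Econ        4          16
2      Ivy  Econ        3          12
11     Eli    EE        3          12
filter rows where student == 'Eli':
   student major  credits  credits_x4
1      Eli   Bio        5          20
7      Eli   Bio        5          20
3      Eli   Bio        4          16
5      Eli  Econ        4          16
11     Eli    EE        3          12
sum of column 'credits_x4' → 84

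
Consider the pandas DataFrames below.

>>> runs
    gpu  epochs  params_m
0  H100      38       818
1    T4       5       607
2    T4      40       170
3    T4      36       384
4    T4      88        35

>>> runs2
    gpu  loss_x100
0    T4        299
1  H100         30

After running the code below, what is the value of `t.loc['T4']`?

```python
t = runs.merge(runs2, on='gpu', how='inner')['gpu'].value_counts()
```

4

merge on 'gpu' (how='inner') → 5 rows:
    gpu  epochs  params_m  loss_x100
0  H100      38       818         30
1    T4       5       607        299
2    T4      40       170        299
3    T4      36       384        299
4    T4      88        35        299
value_counts of gpu:
gpu
T4      4
H100    1
Name: count, dtype: int64
Taking the value at index 'T4' gives 4.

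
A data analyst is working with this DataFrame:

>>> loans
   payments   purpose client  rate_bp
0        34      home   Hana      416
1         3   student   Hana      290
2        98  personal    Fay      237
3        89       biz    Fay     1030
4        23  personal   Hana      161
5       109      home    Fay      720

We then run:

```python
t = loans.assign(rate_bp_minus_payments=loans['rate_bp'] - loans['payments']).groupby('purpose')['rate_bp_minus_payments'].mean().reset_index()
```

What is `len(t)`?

4

add column rate_bp_minus_payments = loans['rate_bp'] - loans['payments']:
   payments   purpose client  rate_bp  rate_bp_minus_payments
0        34      home   Hana      416                     382
1         3   student   Hana      290                     287
2        98  personal    Fay      237                     139
3        89       biz    Fay     1030                     941
4        23  personal   Hana      161                     138
5       109      home    Fay      720                     611
group by purpose, mean of rate_bp_minus_payments:
purpose
biz         941.0
home        496.5
personal    138.5
student     287.0
Name: rate_bp_minus_payments, dtype: float64
reset_index():
    purpose  rate_bp_minus_payments
0       biz                   941.0
1      home                   496.5
2  personal                   138.5
3   student                   287.0
number of rows → 4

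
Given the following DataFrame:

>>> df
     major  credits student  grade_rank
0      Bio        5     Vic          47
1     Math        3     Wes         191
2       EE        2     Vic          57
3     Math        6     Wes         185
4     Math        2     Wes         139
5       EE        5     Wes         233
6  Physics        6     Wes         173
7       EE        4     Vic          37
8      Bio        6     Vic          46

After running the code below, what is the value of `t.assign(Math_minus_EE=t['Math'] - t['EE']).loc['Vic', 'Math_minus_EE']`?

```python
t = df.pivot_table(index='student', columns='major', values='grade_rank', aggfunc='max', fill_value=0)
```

-57

pivot: rows=student, cols=major, max(grade_rank):
major    Bio   EE  Math  Physics
student                         
Vic       47   57     0        0
Wes        0  233   191      173
add column Math_minus_EE = t['Math'] - t['EE']:
major    Bio   EE  Math  Physics  Math_minus_EE
student                                        
Vic       47   57     0        0            -57
Wes        0  233   191      173            -42
Reading off the value at row 'Vic', column 'Math_minus_EE', we get -57.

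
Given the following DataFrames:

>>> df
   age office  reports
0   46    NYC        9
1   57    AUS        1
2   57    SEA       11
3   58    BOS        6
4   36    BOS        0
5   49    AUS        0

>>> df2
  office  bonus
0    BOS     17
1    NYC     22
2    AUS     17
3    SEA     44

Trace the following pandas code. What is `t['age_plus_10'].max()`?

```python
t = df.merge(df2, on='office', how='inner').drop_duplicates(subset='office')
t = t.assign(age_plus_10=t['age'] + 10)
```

merge on 'office' (how='inner') → 6 rows:
   age office  reports  bonus
0   46    NYC        9     22
1   57    AUS        1     17
2   57    SEA       11     44
3   58    BOS        6     17
4   36    BOS        0     17
5   49    AUS        0     17
drop duplicate office (keep=first):
   age office  reports  bonus
0   46    NYC        9     22
1   57    AUS        1     17
2   57    SEA       11     44
3   58    BOS        6     17
add column age_plus_10 = t['age'] + 10:
   age office  reports  bonus  age_plus_10
0   46    NYC        9     22           56
1   57    AUS        1     17           67
2   57    SEA       11     44           67
3   58    BOS        6     17           68
Taking the max of column 'age_plus_10' gives 68.

68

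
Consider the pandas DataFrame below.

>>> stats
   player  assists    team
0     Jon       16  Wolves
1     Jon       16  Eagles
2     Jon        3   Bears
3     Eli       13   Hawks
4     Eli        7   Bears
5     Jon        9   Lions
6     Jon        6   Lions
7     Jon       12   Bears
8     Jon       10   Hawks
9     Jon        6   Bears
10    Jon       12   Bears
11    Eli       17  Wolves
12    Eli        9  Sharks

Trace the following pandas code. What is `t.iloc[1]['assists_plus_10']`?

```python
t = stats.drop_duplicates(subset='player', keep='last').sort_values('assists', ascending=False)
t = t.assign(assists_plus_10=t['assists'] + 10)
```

drop duplicate player (keep=last):
   player  assists    team
10    Jon       12   Bears
12    Eli        9  Sharks
sort by assists descending:
   player  assists    team
10    Jon       12   Bears
12    Eli        9  Sharks
add column assists_plus_10 = t['assists'] + 10:
   player  assists    team  assists_plus_10
10    Jon       12   Bears               22
12    Eli        9  Sharks               19
Then the value at position 1, column 'assists_plus_10': 19

19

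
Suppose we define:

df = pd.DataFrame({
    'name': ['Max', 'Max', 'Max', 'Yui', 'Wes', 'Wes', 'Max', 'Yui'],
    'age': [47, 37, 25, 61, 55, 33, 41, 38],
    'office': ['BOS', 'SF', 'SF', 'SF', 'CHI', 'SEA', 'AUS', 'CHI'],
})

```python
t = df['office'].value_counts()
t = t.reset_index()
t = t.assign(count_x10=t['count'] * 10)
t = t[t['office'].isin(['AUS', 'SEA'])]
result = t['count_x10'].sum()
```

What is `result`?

20

value_counts of office:
office
SF     3
CHI    2
BOS    1
SEA    1
AUS    1
Name: count, dtype: int64
reset_index():
  office  count
0     SF      3
1    CHI      2
2    BOS      1
3    SEA      1
4    AUS      1
add column count_x10 = t['count'] * 10:
  office  count  count_x10
0     SF      3         30
1    CHI      2         20
2    BOS      1         10
3    SEA      1         10
4    AUS      1         10
filter rows where office in ['AUS', 'SEA']:
  office  count  count_x10
3    SEA      1         10
4    AUS      1         10
Reading off the sum of column 'count_x10', we get 20.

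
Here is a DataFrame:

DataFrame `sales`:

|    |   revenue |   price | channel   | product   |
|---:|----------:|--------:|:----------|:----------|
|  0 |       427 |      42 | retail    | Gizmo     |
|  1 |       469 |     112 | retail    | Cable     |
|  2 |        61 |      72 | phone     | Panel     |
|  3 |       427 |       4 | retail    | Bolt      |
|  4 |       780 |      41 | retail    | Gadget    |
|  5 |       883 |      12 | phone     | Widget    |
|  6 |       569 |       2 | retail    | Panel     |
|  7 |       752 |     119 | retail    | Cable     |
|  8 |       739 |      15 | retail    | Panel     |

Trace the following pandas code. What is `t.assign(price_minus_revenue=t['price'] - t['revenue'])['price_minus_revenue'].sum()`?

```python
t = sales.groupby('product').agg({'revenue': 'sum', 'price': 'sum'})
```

-4688

group by product: sum(revenue), sum(price):
         revenue  price
product                
Bolt         427      4
Cable       1221    231
Gadget       780     41
Gizmo        427     42
Panel       1369     89
Widget       883     12
add column price_minus_revenue = t['price'] - t['revenue']:
         revenue  price  price_minus_revenue
product                                     
Bolt         427      4                 -423
Cable       1221    231                 -990
Gadget       780     41                 -739
Gizmo        427     42                 -385
Panel       1369     89                -1280
Widget       883     12                 -871
Hence -4688.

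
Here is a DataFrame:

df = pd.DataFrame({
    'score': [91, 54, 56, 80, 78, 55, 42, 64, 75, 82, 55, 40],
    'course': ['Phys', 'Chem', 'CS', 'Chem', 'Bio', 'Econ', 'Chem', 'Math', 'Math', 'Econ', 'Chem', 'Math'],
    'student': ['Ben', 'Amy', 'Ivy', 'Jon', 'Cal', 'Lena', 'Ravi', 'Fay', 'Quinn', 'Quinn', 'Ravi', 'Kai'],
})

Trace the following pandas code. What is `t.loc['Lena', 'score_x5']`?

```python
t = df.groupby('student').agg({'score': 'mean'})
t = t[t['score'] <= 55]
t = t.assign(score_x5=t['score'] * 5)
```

group by student, mean of score:
         score
student       
Amy       54.0
Ben       91.0
Cal       78.0
Fay       64.0
Ivy       56.0
Jon       80.0
Kai       40.0
Lena      55.0
Quinn     78.5
Ravi      48.5
filter rows where score <= 55:
         score
student       
Amy       54.0
Kai       40.0
Lena      55.0
Ravi      48.5
add column score_x5 = t['score'] * 5:
         score  score_x5
student                 
Amy       54.0     270.0
Kai       40.0     200.0
Lena      55.0     275.0
Ravi      48.5     242.5
Taking the value at row 'Lena', column 'score_x5' gives 275.0.

275.0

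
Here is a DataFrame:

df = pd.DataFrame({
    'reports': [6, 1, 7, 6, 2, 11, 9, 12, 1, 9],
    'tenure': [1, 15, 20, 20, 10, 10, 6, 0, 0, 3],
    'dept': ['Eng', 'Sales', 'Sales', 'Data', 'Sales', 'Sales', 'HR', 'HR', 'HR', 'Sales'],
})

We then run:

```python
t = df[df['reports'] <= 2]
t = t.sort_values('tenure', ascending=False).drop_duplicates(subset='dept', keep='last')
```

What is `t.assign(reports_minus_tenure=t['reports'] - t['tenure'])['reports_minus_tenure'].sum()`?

filter rows where reports <= 2:
   reports  tenure   dept
1        1      15  Sales
4        2      10  Sales
8        1       0     HR
sort by tenure descending:
   reports  tenure   dept
1        1      15  Sales
4        2      10  Sales
8        1       0     HR
drop duplicate dept (keep=last):
   reports  tenure   dept
4        2      10  Sales
8        1       0     HR
add column reports_minus_tenure = t['reports'] - t['tenure']:
   reports  tenure   dept  reports_minus_tenure
4        2      10  Sales                    -8
8        1       0     HR                     1
Then the sum of column 'reports_minus_tenure': -7

-7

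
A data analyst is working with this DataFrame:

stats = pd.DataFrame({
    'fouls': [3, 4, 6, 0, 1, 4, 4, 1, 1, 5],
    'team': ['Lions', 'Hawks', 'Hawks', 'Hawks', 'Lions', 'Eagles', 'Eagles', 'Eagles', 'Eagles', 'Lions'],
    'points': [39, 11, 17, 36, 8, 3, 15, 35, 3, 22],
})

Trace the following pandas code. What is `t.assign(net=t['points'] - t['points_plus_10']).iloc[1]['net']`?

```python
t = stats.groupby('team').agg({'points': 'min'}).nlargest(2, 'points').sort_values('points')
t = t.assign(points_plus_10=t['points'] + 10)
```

-10

group by team, min of points:
        points
team          
Eagles       3
Hawks       11
Lions        8
take 2 rows with largest points:
       points
team         
Hawks      11
Lions       8
sort by points:
       points
team         
Lions       8
Hawks      11
add column points_plus_10 = t['points'] + 10:
       points  points_plus_10
team                         
Lions       8              18
Hawks      11              21
add column net = t['points'] - t['points_plus_10']:
       points  points_plus_10  net
team                              
Lions       8              18  -10
Hawks      11              21  -10
The value at position 1, column 'net' is -10.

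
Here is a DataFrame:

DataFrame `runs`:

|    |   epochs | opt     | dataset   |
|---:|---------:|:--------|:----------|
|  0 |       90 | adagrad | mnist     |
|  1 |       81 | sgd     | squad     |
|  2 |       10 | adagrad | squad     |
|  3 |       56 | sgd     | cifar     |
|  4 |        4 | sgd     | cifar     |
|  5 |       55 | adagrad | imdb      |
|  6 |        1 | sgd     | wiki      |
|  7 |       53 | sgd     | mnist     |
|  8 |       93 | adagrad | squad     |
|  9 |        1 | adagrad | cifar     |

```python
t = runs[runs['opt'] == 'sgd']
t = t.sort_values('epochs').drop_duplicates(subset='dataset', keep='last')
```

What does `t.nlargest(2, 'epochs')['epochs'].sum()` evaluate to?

filter rows where opt == 'sgd':
   epochs  opt dataset
1      81  sgd   squad
3      56  sgd   cifar
4       4  sgd   cifar
6       1  sgd    wiki
7      53  sgd   mnist
sort by epochs:
   epochs  opt dataset
6       1  sgd    wiki
4       4  sgd   cifar
7      53  sgd   mnist
3      56  sgd   cifar
1      81  sgd   squad
drop duplicate dataset (keep=last):
   epochs  opt dataset
6       1  sgd    wiki
7      53  sgd   mnist
3      56  sgd   cifar
1      81  sgd   squad
take 2 rows with largest epochs:
   epochs  opt dataset
1      81  sgd   squad
3      56  sgd   cifar
Taking the sum of column 'epochs' gives 137.

137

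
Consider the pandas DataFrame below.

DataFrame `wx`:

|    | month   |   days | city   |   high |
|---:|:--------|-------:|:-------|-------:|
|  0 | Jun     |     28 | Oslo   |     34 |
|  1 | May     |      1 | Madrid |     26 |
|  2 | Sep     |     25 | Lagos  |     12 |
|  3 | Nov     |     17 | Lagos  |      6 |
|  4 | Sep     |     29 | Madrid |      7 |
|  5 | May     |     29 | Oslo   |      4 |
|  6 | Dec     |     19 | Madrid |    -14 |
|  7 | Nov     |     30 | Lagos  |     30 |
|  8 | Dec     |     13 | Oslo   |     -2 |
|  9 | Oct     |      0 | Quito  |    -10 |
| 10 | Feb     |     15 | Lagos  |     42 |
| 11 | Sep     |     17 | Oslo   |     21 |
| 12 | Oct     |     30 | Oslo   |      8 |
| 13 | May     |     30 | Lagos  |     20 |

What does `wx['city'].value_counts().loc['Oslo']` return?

5

value_counts of city:
city
Oslo      5
Lagos     5
Madrid    3
Quito     1
Name: count, dtype: int64
Finally, value at index 'Oslo' = 5.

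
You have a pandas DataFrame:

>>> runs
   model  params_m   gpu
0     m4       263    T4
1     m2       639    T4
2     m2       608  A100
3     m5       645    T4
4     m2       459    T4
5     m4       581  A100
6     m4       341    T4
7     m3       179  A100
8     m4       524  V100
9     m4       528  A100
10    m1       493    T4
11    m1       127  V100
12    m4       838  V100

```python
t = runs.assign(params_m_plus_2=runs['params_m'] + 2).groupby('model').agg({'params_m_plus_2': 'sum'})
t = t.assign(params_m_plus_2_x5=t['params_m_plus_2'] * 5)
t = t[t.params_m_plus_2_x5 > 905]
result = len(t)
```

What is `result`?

4

add column params_m_plus_2 = runs['params_m'] + 2:
   model  params_m   gpu  params_m_plus_2
0     m4       263    T4              265
1     m2       639    T4              641
2     m2       608  A100              610
3     m5       645    T4              647
4     m2       459    T4              461
5     m4       581  A100              583
6     m4       341    T4              343
7     m3       179  A100              181
8     m4       524  V100              526
9     m4       528  A100              530
10    m1       493    T4              495
11    m1       127  V100              129
12    m4       838  V100              840
group by model, sum of params_m_plus_2:
       params_m_plus_2
model                 
m1                 624
m2                1712
m3                 181
m4                3087
m5                 647
add column params_m_plus_2_x5 = t['params_m_plus_2'] * 5:
       params_m_plus_2  params_m_plus_2_x5
model                                     
m1                 624                3120
m2                1712                8560
m3                 181                 905
m4                3087               15435
m5                 647                3235
filter rows where params_m_plus_2_x5 > 905:
       params_m_plus_2  params_m_plus_2_x5
model                                     
m1                 624                3120
m2                1712                8560
m4                3087               15435
m5                 647                3235
Reading off the number of rows, we get 4.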